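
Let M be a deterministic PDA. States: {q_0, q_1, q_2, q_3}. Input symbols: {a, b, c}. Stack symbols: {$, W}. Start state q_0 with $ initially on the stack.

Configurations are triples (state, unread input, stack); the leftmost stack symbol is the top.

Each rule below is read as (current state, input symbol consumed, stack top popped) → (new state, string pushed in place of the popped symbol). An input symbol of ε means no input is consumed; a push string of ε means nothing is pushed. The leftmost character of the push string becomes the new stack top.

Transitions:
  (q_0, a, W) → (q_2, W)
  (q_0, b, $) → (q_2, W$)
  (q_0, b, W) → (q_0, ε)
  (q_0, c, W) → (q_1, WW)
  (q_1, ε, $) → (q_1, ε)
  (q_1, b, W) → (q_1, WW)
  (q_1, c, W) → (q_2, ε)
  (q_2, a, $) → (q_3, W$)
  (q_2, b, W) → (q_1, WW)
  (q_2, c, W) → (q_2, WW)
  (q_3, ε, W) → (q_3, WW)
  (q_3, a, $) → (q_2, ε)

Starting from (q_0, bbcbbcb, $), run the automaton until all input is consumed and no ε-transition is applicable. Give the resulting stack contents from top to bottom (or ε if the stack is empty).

(q_0, bbcbbcb, $)
  read b, top $: go to q_2, push W$ → (q_2, bcbbcb, W$)
  read b, top W: go to q_1, push WW → (q_1, cbbcb, WW$)
  read c, top W: go to q_2, push ε → (q_2, bbcb, W$)
  read b, top W: go to q_1, push WW → (q_1, bcb, WW$)
  read b, top W: go to q_1, push WW → (q_1, cb, WWW$)
  read c, top W: go to q_2, push ε → (q_2, b, WW$)
  read b, top W: go to q_1, push WW → (q_1, ε, WWW$)
All input consumed in state q_1 with stack WWW$.

WWW$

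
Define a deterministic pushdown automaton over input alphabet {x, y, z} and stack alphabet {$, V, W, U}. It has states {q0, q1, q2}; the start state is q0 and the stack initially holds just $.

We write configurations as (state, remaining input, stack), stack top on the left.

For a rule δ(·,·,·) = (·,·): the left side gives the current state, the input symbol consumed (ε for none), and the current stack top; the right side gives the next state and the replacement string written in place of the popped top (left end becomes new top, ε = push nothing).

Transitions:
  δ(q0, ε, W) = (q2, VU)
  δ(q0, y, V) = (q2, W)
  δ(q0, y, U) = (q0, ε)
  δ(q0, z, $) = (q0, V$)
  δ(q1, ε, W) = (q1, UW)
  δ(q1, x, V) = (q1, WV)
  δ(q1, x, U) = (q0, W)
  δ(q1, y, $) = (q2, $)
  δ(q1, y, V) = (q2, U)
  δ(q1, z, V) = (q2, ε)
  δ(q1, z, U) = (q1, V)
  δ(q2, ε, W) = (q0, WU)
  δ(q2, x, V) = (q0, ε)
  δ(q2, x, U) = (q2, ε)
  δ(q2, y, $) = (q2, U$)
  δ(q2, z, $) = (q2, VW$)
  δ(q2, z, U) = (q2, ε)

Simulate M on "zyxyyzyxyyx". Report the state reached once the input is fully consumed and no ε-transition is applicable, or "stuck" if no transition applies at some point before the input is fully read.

stuck

(q0, zyxyyzyxyyx, $)
  read z, top $: go to q0, push V$ → (q0, yxyyzyxyyx, V$)
  read y, top V: go to q2, push W → (q2, xyyzyxyyx, W$)
  ε-move, top W: go to q0, push WU → (q0, xyyzyxyyx, WU$)
  ε-move, top W: go to q2, push VU → (q2, xyyzyxyyx, VUU$)
  read x, top V: go to q0, push ε → (q0, yyzyxyyx, UU$)
  read y, top U: go to q0, push ε → (q0, yzyxyyx, U$)
  read y, top U: go to q0, push ε → (q0, zyxyyx, $)
  read z, top $: go to q0, push V$ → (q0, yxyyx, V$)
  read y, top V: go to q2, push W → (q2, xyyx, W$)
  ε-move, top W: go to q0, push WU → (q0, xyyx, WU$)
  ε-move, top W: go to q2, push VU → (q2, xyyx, VUU$)
  read x, top V: go to q0, push ε → (q0, yyx, UU$)
  read y, top U: go to q0, push ε → (q0, yx, U$)
  read y, top U: go to q0, push ε → (q0, x, $)
No transition for (q0, x, top $); M blocks with input x remaining.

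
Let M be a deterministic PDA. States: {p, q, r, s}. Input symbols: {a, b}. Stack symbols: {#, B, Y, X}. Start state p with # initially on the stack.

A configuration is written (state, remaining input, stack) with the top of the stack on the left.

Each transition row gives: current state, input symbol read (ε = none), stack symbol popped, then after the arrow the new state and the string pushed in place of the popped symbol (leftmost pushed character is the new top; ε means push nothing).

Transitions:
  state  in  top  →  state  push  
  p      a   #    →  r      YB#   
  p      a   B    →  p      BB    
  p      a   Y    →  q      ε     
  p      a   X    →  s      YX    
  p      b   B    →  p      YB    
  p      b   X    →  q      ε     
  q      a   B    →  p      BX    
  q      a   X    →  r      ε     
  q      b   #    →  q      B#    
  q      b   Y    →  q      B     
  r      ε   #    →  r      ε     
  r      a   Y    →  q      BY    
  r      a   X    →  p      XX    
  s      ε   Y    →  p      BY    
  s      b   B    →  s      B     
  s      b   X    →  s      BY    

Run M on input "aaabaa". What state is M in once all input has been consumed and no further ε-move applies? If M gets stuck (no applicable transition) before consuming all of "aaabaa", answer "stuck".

(p, aaabaa, #)
  read a, top #: go to r, push YB# → (r, aabaa, YB#)
  read a, top Y: go to q, push BY → (q, abaa, BYB#)
  read a, top B: go to p, push BX → (p, baa, BXYB#)
  read b, top B: go to p, push YB → (p, aa, YBXYB#)
  read a, top Y: go to q, push ε → (q, a, BXYB#)
  read a, top B: go to p, push BX → (p, ε, BXXYB#)
All input consumed; M is in state p.

p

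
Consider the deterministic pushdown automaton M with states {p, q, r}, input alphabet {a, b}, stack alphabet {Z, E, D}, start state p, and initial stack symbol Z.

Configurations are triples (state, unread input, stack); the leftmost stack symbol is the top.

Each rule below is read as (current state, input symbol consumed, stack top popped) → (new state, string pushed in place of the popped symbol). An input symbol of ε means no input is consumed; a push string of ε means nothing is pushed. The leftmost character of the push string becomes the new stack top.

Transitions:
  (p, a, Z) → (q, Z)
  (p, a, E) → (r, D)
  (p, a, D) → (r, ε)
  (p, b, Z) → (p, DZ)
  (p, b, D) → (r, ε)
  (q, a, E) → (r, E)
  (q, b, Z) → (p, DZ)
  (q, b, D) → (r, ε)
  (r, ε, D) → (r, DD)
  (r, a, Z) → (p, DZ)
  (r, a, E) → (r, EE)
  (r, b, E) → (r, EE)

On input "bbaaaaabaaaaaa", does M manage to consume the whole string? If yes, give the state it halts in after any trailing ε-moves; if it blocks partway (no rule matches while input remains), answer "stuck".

r

(p, bbaaaaabaaaaaa, Z)
  read b, top Z: go to p, push DZ → (p, baaaaabaaaaaa, DZ)
  read b, top D: go to r, push ε → (r, aaaaabaaaaaa, Z)
  read a, top Z: go to p, push DZ → (p, aaaabaaaaaa, DZ)
  read a, top D: go to r, push ε → (r, aaabaaaaaa, Z)
  read a, top Z: go to p, push DZ → (p, aabaaaaaa, DZ)
  read a, top D: go to r, push ε → (r, abaaaaaa, Z)
  read a, top Z: go to p, push DZ → (p, baaaaaa, DZ)
  read b, top D: go to r, push ε → (r, aaaaaa, Z)
  read a, top Z: go to p, push DZ → (p, aaaaa, DZ)
  read a, top D: go to r, push ε → (r, aaaa, Z)
  read a, top Z: go to p, push DZ → (p, aaa, DZ)
  read a, top D: go to r, push ε → (r, aa, Z)
  read a, top Z: go to p, push DZ → (p, a, DZ)
  read a, top D: go to r, push ε → (r, ε, Z)
All input consumed; M is in state r.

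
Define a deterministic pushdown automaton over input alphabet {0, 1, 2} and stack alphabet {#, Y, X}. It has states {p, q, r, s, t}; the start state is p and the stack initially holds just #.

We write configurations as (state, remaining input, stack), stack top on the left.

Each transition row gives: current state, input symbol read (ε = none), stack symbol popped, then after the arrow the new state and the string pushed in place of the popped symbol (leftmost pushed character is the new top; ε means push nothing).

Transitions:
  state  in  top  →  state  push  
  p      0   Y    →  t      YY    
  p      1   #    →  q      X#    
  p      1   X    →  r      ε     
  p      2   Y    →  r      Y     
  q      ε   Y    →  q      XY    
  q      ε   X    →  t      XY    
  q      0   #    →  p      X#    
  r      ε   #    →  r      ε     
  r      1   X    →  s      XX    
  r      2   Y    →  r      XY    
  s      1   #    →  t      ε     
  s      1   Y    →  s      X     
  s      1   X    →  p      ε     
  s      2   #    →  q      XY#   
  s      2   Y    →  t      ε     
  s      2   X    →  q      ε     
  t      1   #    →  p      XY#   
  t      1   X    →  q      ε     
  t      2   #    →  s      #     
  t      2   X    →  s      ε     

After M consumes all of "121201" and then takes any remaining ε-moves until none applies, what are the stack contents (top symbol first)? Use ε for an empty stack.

(p, 121201, #) ⊢ (q, 21201, X#) ⊢ (t, 21201, XY#) ⊢ (s, 1201, Y#) ⊢ (s, 201, X#) ⊢ (q, 01, #) ⊢ (p, 1, X#) ⊢ (r, ε, #) ⊢ (r, ε, ε)
All input consumed in state r with stack ε.

ε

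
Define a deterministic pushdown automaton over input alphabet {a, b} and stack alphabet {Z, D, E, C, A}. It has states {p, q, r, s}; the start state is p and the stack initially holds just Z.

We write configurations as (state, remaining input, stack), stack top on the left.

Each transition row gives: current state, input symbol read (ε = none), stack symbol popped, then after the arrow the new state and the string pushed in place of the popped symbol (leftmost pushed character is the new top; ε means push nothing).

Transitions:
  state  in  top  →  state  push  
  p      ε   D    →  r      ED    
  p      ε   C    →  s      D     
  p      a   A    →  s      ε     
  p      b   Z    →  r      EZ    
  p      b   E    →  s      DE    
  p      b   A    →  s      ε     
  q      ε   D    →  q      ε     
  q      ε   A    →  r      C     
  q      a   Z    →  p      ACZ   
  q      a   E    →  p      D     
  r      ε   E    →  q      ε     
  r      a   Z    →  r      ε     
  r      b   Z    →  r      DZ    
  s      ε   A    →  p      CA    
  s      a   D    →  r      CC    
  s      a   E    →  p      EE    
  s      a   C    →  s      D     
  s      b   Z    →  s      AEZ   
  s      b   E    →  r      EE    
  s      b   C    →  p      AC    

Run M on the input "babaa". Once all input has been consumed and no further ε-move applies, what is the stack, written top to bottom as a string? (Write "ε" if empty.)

CCZ

(p, babaa, Z) ⊢ (r, abaa, EZ) ⊢ (q, abaa, Z) ⊢ (p, baa, ACZ) ⊢ (s, aa, CZ) ⊢ (s, a, DZ) ⊢ (r, ε, CCZ)
All input consumed in state r with stack CCZ.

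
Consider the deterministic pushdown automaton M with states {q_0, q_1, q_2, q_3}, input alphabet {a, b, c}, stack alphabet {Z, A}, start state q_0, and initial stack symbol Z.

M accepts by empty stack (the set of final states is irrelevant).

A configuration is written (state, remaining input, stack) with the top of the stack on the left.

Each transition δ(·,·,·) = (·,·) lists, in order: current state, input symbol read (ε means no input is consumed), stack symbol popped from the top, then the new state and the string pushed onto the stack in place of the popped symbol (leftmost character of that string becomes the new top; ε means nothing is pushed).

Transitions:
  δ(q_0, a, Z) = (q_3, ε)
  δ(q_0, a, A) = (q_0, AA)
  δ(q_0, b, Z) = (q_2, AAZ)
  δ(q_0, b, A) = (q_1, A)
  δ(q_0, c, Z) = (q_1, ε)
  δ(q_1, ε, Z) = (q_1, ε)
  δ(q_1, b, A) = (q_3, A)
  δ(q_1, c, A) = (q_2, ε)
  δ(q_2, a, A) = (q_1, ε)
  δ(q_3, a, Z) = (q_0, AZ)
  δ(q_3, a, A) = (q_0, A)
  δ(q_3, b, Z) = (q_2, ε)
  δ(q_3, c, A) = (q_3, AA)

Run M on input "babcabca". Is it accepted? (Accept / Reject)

Accept

(q_0, babcabca, Z)
  read b, top Z: go to q_2, push AAZ → (q_2, abcabca, AAZ)
  read a, top A: go to q_1, push ε → (q_1, bcabca, AZ)
  read b, top A: go to q_3, push A → (q_3, cabca, AZ)
  read c, top A: go to q_3, push AA → (q_3, abca, AAZ)
  read a, top A: go to q_0, push A → (q_0, bca, AAZ)
  read b, top A: go to q_1, push A → (q_1, ca, AAZ)
  read c, top A: go to q_2, push ε → (q_2, a, AZ)
  read a, top A: go to q_1, push ε → (q_1, ε, Z)
  ε-move, top Z: go to q_1, push ε → (q_1, ε, ε)
All input consumed and the stack is empty.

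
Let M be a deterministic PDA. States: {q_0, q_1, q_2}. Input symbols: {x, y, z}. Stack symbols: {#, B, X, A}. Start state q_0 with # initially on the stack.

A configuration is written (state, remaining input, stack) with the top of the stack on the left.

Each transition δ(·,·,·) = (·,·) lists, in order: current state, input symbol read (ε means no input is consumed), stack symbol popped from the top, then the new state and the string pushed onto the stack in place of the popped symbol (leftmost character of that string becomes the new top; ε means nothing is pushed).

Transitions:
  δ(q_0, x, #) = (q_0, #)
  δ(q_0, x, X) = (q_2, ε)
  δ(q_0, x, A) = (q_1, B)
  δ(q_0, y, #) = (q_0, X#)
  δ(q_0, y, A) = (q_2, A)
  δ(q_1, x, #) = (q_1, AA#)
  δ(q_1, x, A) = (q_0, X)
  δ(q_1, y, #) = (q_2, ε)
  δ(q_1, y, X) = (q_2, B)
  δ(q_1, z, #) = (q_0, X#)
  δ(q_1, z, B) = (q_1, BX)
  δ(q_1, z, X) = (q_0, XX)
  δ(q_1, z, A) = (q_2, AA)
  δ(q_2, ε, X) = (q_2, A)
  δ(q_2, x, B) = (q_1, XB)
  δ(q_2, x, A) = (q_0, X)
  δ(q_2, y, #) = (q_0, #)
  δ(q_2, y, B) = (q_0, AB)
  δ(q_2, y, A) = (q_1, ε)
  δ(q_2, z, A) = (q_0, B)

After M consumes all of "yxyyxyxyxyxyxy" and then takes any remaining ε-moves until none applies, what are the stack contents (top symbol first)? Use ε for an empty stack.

(q_0, yxyyxyxyxyxyxy, #)
  read y, top #: go to q_0, push X# → (q_0, xyyxyxyxyxyxy, X#)
  read x, top X: go to q_2, push ε → (q_2, yyxyxyxyxyxy, #)
  read y, top #: go to q_0, push # → (q_0, yxyxyxyxyxy, #)
  read y, top #: go to q_0, push X# → (q_0, xyxyxyxyxy, X#)
  read x, top X: go to q_2, push ε → (q_2, yxyxyxyxy, #)
  read y, top #: go to q_0, push # → (q_0, xyxyxyxy, #)
  read x, top #: go to q_0, push # → (q_0, yxyxyxy, #)
  read y, top #: go to q_0, push X# → (q_0, xyxyxy, X#)
  read x, top X: go to q_2, push ε → (q_2, yxyxy, #)
  read y, top #: go to q_0, push # → (q_0, xyxy, #)
  read x, top #: go to q_0, push # → (q_0, yxy, #)
  read y, top #: go to q_0, push X# → (q_0, xy, X#)
  read x, top X: go to q_2, push ε → (q_2, y, #)
  read y, top #: go to q_0, push # → (q_0, ε, #)
All input consumed in state q_0 with stack #.

#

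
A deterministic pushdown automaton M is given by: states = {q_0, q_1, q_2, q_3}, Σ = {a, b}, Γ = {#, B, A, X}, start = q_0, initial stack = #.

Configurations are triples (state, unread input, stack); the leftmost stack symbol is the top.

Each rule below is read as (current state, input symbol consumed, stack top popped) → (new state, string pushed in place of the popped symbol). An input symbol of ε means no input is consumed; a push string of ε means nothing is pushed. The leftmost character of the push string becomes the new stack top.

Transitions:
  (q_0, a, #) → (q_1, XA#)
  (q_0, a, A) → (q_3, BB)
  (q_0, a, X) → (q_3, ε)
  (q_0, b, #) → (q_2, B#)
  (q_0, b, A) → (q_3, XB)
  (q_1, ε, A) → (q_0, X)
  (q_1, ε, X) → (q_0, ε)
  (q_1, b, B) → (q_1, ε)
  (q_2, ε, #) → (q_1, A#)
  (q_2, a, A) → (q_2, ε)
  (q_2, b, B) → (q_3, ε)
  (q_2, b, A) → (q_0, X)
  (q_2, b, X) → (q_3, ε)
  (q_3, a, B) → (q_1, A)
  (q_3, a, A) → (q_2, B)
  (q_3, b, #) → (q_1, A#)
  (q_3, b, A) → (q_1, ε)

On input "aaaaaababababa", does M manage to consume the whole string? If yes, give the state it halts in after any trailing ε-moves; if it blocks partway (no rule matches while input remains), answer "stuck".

(q_0, aaaaaababababa, #) ⊢ (q_1, aaaaababababa, XA#) ⊢ (q_0, aaaaababababa, A#) ⊢ (q_3, aaaababababa, BB#) ⊢ (q_1, aaababababa, AB#) ⊢ (q_0, aaababababa, XB#) ⊢ (q_3, aababababa, B#) ⊢ (q_1, ababababa, A#) ⊢ (q_0, ababababa, X#) ⊢ (q_3, babababa, #) ⊢ (q_1, abababa, A#) ⊢ (q_0, abababa, X#) ⊢ (q_3, bababa, #) ⊢ (q_1, ababa, A#) ⊢ (q_0, ababa, X#) ⊢ (q_3, baba, #) ⊢ (q_1, aba, A#) ⊢ (q_0, aba, X#) ⊢ (q_3, ba, #) ⊢ (q_1, a, A#) ⊢ (q_0, a, X#) ⊢ (q_3, ε, #)
All input consumed; M is in state q_3.

q_3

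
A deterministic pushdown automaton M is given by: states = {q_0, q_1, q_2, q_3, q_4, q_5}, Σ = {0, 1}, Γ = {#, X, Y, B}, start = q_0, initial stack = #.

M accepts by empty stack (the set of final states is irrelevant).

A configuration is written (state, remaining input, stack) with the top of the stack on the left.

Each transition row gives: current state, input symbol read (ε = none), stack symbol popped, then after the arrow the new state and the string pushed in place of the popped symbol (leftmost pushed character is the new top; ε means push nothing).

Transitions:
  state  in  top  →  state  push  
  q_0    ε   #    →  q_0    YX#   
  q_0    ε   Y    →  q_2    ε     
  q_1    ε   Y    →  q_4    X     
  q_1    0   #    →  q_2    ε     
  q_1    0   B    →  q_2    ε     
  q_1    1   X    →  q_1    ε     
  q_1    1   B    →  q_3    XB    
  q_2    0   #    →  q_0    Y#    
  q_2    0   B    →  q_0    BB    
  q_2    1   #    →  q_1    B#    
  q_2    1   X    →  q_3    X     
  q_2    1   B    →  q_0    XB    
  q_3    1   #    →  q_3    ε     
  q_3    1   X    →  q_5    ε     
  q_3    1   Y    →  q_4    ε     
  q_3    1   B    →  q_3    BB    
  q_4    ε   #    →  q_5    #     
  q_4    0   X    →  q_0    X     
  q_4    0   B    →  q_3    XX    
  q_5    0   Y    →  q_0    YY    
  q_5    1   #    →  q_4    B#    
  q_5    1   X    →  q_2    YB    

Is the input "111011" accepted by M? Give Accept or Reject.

Reject

(q_0, 111011, #)
  ε-move, top #: go to q_0, push YX# → (q_0, 111011, YX#)
  ε-move, top Y: go to q_2, push ε → (q_2, 111011, X#)
  read 1, top X: go to q_3, push X → (q_3, 11011, X#)
  read 1, top X: go to q_5, push ε → (q_5, 1011, #)
  read 1, top #: go to q_4, push B# → (q_4, 011, B#)
  read 0, top B: go to q_3, push XX → (q_3, 11, XX#)
  read 1, top X: go to q_5, push ε → (q_5, 1, X#)
  read 1, top X: go to q_2, push YB → (q_2, ε, YB#)
All input consumed; stack is YB#, not empty, and no further ε-move applies.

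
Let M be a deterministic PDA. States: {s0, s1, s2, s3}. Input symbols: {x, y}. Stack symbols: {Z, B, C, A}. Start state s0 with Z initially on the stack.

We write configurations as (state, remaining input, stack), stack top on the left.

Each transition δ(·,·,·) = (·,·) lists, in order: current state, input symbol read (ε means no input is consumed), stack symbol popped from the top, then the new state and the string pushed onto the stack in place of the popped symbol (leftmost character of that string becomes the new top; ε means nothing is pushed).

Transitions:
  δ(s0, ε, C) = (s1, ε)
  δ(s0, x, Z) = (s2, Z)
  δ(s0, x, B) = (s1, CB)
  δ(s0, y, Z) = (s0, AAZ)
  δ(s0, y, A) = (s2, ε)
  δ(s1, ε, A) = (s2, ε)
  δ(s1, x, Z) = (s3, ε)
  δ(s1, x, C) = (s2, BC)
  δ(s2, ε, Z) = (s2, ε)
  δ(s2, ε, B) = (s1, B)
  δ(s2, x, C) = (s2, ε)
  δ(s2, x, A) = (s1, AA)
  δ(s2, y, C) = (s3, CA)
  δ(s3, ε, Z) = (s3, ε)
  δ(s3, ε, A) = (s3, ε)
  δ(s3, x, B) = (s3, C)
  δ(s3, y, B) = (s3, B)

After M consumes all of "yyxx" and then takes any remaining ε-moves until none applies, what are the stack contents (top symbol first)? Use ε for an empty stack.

(s0, yyxx, Z)
  read y, top Z: go to s0, push AAZ → (s0, yxx, AAZ)
  read y, top A: go to s2, push ε → (s2, xx, AZ)
  read x, top A: go to s1, push AA → (s1, x, AAZ)
  ε-move, top A: go to s2, push ε → (s2, x, AZ)
  read x, top A: go to s1, push AA → (s1, ε, AAZ)
  ε-move, top A: go to s2, push ε → (s2, ε, AZ)
All input consumed in state s2 with stack AZ.

AZ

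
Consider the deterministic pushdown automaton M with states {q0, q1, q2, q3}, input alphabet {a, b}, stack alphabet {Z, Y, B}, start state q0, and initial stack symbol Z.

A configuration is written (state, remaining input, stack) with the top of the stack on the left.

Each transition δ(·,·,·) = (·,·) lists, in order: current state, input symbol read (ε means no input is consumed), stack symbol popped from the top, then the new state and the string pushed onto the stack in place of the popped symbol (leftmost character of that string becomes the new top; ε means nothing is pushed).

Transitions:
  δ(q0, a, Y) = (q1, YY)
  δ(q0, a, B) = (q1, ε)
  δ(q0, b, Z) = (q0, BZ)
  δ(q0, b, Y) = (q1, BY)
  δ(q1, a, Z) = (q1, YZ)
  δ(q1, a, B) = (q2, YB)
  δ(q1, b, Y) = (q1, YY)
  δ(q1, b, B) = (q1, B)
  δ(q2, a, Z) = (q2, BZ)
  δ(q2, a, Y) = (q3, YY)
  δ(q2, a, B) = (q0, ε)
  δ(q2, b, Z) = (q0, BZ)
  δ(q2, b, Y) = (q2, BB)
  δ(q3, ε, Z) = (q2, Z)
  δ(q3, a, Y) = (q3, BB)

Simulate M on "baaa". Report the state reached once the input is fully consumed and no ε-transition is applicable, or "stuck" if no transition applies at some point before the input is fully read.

(q0, baaa, Z)
  read b, top Z: go to q0, push BZ → (q0, aaa, BZ)
  read a, top B: go to q1, push ε → (q1, aa, Z)
  read a, top Z: go to q1, push YZ → (q1, a, YZ)
No transition for (q1, a, top Y); M blocks with input a remaining.

stuck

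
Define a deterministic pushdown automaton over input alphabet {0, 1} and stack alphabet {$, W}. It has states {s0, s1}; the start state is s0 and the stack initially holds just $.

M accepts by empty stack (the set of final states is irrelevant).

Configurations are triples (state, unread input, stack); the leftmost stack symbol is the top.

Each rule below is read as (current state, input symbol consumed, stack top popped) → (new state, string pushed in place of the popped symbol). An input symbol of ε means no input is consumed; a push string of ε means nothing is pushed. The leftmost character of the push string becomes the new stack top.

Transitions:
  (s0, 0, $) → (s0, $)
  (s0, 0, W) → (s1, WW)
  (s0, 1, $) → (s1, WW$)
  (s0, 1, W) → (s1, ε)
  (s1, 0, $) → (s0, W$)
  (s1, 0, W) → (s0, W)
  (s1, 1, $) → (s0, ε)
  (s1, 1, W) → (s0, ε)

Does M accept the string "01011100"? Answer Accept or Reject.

(s0, 01011100, $) ⊢ (s0, 1011100, $) ⊢ (s1, 011100, WW$) ⊢ (s0, 11100, WW$) ⊢ (s1, 1100, W$) ⊢ (s0, 100, $) ⊢ (s1, 00, WW$) ⊢ (s0, 0, WW$) ⊢ (s1, ε, WWW$)
All input consumed; stack is WWW$, not empty, and no further ε-move applies.

Reject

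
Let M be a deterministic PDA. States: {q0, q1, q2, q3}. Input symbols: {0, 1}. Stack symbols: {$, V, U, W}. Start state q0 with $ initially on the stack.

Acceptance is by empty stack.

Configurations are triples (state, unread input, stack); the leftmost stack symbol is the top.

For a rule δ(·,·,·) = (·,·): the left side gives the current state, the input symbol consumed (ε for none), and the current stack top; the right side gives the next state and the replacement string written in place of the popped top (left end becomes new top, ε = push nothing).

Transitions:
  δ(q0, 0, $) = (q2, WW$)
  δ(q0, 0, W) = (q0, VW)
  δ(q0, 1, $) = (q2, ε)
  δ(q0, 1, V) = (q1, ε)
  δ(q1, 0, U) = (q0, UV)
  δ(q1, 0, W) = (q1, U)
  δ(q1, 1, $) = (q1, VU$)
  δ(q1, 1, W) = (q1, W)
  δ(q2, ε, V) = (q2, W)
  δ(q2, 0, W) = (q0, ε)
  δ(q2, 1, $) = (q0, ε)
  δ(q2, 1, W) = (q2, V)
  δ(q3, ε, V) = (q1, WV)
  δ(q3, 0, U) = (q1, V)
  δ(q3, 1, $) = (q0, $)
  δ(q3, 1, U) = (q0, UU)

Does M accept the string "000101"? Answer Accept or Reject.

(q0, 000101, $) ⊢ (q2, 00101, WW$) ⊢ (q0, 0101, W$) ⊢ (q0, 101, VW$) ⊢ (q1, 01, W$) ⊢ (q1, 1, U$)
No transition applies at (q1, 1, U$); input not fully consumed.

Reject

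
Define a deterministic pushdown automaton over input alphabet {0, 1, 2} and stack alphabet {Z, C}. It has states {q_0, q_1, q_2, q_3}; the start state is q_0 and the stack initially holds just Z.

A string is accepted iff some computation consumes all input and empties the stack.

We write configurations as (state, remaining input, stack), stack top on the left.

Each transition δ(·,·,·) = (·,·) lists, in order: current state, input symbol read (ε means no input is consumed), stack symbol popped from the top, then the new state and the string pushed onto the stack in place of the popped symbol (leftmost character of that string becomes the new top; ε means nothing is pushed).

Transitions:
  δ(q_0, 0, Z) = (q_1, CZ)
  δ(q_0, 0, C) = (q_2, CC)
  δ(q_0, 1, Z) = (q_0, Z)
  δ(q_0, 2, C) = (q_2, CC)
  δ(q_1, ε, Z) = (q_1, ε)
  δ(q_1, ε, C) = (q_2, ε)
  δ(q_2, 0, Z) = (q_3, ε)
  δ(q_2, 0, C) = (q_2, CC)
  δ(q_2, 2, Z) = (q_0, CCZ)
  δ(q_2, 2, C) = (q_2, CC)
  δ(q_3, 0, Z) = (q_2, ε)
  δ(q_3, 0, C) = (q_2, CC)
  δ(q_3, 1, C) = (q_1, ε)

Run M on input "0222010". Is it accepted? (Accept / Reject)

(q_0, 0222010, Z)
  read 0, top Z: go to q_1, push CZ → (q_1, 222010, CZ)
  ε-move, top C: go to q_2, push ε → (q_2, 222010, Z)
  read 2, top Z: go to q_0, push CCZ → (q_0, 22010, CCZ)
  read 2, top C: go to q_2, push CC → (q_2, 2010, CCCZ)
  read 2, top C: go to q_2, push CC → (q_2, 010, CCCCZ)
  read 0, top C: go to q_2, push CC → (q_2, 10, CCCCCZ)
No transition applies at (q_2, 10, CCCCCZ); input not fully consumed.

Reject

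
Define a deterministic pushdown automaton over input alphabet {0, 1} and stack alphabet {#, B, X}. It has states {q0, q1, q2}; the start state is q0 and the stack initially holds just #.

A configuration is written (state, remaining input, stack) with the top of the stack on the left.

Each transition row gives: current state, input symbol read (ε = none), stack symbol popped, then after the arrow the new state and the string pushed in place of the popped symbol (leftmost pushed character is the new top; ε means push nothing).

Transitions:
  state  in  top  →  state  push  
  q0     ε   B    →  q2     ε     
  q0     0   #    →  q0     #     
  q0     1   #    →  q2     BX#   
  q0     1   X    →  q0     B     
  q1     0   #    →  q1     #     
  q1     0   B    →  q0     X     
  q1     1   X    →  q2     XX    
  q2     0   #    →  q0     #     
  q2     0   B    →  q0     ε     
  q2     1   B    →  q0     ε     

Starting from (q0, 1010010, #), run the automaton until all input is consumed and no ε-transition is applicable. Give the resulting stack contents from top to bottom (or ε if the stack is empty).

X#

(q0, 1010010, #) ⊢ (q2, 010010, BX#) ⊢ (q0, 10010, X#) ⊢ (q0, 0010, B#) ⊢ (q2, 0010, #) ⊢ (q0, 010, #) ⊢ (q0, 10, #) ⊢ (q2, 0, BX#) ⊢ (q0, ε, X#)
All input consumed in state q0 with stack X#.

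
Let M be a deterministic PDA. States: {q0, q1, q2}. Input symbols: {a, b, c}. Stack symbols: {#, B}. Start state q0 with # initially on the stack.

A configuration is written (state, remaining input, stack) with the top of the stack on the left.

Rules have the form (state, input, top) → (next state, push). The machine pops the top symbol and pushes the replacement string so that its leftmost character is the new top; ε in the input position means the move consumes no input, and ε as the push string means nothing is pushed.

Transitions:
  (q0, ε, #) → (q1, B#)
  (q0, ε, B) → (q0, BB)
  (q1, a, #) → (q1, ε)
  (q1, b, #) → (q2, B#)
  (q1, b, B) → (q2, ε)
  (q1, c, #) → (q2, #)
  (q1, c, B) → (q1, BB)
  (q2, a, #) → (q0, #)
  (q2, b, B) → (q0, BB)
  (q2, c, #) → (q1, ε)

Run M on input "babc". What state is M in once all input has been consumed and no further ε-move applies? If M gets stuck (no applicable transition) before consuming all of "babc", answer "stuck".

q1

(q0, babc, #)
  ε-move, top #: go to q1, push B# → (q1, babc, B#)
  read b, top B: go to q2, push ε → (q2, abc, #)
  read a, top #: go to q0, push # → (q0, bc, #)
  ε-move, top #: go to q1, push B# → (q1, bc, B#)
  read b, top B: go to q2, push ε → (q2, c, #)
  read c, top #: go to q1, push ε → (q1, ε, ε)
All input consumed; M is in state q1.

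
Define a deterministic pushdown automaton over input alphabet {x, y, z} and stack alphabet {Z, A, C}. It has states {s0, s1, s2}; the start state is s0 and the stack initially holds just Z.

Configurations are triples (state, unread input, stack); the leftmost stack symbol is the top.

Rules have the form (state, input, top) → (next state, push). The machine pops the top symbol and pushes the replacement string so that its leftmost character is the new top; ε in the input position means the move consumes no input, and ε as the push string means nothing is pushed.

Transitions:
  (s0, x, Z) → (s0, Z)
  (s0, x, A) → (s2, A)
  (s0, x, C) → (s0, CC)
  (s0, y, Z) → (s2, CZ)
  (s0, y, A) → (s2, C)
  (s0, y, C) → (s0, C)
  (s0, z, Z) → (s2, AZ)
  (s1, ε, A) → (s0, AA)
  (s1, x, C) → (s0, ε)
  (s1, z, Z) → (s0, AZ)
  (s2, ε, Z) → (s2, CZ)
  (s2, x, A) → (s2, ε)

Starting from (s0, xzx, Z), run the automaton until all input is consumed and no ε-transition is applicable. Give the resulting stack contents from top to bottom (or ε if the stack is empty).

CZ

(s0, xzx, Z) ⊢ (s0, zx, Z) ⊢ (s2, x, AZ) ⊢ (s2, ε, Z) ⊢ (s2, ε, CZ)
All input consumed in state s2 with stack CZ.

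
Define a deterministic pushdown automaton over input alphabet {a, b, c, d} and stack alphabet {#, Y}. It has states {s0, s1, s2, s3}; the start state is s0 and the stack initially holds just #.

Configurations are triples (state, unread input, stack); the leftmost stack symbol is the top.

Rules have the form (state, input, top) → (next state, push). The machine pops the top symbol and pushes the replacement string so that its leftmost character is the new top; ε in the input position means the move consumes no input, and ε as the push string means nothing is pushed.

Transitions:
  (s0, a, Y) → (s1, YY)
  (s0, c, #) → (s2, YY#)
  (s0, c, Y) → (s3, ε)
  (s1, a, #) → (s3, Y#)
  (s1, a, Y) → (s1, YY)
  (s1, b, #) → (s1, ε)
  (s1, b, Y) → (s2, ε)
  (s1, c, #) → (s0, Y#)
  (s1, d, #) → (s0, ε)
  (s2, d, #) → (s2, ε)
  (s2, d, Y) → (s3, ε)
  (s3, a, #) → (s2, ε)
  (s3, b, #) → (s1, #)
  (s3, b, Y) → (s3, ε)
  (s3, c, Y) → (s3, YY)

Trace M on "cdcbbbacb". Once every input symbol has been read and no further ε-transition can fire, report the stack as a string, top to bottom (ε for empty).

Y#

(s0, cdcbbbacb, #) ⊢ (s2, dcbbbacb, YY#) ⊢ (s3, cbbbacb, Y#) ⊢ (s3, bbbacb, YY#) ⊢ (s3, bbacb, Y#) ⊢ (s3, bacb, #) ⊢ (s1, acb, #) ⊢ (s3, cb, Y#) ⊢ (s3, b, YY#) ⊢ (s3, ε, Y#)
All input consumed in state s3 with stack Y#.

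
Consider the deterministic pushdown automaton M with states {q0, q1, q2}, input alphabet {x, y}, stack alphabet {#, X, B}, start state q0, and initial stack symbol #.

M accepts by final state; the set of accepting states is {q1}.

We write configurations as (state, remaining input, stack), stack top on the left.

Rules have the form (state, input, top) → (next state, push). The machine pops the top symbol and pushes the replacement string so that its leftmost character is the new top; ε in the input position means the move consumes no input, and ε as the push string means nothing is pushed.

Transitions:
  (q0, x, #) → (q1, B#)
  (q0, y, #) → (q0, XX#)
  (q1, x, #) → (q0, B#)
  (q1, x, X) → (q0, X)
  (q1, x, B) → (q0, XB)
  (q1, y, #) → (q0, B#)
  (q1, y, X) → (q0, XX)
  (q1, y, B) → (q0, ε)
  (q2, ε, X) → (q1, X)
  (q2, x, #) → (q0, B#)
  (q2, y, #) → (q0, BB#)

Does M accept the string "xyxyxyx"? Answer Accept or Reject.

(q0, xyxyxyx, #)
  read x, top #: go to q1, push B# → (q1, yxyxyx, B#)
  read y, top B: go to q0, push ε → (q0, xyxyx, #)
  read x, top #: go to q1, push B# → (q1, yxyx, B#)
  read y, top B: go to q0, push ε → (q0, xyx, #)
  read x, top #: go to q1, push B# → (q1, yx, B#)
  read y, top B: go to q0, push ε → (q0, x, #)
  read x, top #: go to q1, push B# → (q1, ε, B#)
All input consumed; state q1 ∈ F.

Accept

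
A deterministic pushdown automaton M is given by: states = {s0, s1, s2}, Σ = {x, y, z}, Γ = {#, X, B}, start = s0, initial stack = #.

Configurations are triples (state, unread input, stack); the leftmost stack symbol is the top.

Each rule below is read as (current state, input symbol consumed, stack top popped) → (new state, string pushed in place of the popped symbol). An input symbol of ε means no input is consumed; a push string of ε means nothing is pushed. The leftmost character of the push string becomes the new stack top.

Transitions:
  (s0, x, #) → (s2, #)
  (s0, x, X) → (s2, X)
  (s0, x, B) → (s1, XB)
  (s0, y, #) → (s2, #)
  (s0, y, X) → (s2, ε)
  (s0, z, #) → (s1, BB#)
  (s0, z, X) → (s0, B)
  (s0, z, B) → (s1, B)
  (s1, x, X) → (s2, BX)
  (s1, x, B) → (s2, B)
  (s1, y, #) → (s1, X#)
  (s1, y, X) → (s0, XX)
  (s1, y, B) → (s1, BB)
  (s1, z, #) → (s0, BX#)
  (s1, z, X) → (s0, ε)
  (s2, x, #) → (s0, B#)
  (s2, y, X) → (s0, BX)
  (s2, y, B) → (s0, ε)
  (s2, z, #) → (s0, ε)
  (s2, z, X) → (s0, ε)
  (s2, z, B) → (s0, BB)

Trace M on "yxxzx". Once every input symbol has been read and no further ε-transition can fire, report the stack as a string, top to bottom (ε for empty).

(s0, yxxzx, #)
  read y, top #: go to s2, push # → (s2, xxzx, #)
  read x, top #: go to s0, push B# → (s0, xzx, B#)
  read x, top B: go to s1, push XB → (s1, zx, XB#)
  read z, top X: go to s0, push ε → (s0, x, B#)
  read x, top B: go to s1, push XB → (s1, ε, XB#)
All input consumed in state s1 with stack XB#.

XB#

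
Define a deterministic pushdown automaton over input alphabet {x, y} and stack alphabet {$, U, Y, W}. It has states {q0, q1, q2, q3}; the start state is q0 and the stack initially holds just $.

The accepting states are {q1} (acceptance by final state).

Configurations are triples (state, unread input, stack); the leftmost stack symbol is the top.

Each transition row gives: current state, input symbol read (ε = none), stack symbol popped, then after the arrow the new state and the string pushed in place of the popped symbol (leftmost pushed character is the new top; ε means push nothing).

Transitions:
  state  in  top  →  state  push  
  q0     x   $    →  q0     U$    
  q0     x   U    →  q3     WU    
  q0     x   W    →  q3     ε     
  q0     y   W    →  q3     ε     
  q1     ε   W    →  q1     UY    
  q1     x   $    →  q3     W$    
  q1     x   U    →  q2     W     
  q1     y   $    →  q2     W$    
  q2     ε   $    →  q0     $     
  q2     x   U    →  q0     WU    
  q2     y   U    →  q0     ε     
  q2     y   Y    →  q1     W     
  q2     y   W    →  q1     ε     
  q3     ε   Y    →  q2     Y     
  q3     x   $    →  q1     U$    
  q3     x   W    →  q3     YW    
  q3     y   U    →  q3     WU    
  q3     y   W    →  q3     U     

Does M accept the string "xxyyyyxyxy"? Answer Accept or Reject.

(q0, xxyyyyxyxy, $) ⊢ (q0, xyyyyxyxy, U$) ⊢ (q3, yyyyxyxy, WU$) ⊢ (q3, yyyxyxy, UU$) ⊢ (q3, yyxyxy, WUU$) ⊢ (q3, yxyxy, UUU$) ⊢ (q3, xyxy, WUUU$) ⊢ (q3, yxy, YWUUU$) ⊢ (q2, yxy, YWUUU$) ⊢ (q1, xy, WWUUU$) ⊢ (q1, xy, UYWUUU$) ⊢ (q2, y, WYWUUU$) ⊢ (q1, ε, YWUUU$)
All input consumed; state q1 ∈ F.

Accept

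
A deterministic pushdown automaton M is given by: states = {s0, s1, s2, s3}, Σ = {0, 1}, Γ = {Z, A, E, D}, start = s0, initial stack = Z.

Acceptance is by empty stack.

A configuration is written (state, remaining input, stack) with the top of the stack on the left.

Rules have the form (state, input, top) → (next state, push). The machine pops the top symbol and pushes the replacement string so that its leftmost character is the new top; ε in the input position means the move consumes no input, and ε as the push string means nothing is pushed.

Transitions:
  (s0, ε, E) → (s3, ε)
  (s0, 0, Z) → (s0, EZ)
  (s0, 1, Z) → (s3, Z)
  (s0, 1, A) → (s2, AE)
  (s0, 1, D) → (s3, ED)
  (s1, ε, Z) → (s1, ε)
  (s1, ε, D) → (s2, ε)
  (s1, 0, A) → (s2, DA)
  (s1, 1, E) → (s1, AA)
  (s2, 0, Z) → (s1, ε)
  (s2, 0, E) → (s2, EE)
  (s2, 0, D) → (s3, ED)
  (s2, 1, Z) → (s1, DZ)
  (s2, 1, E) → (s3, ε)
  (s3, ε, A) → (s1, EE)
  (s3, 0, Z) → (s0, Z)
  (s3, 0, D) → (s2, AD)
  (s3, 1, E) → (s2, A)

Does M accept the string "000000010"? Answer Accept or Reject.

(s0, 000000010, Z) ⊢ (s0, 00000010, EZ) ⊢ (s3, 00000010, Z) ⊢ (s0, 0000010, Z) ⊢ (s0, 000010, EZ) ⊢ (s3, 000010, Z) ⊢ (s0, 00010, Z) ⊢ (s0, 0010, EZ) ⊢ (s3, 0010, Z) ⊢ (s0, 010, Z) ⊢ (s0, 10, EZ) ⊢ (s3, 10, Z)
No transition applies at (s3, 10, Z); input not fully consumed.

Reject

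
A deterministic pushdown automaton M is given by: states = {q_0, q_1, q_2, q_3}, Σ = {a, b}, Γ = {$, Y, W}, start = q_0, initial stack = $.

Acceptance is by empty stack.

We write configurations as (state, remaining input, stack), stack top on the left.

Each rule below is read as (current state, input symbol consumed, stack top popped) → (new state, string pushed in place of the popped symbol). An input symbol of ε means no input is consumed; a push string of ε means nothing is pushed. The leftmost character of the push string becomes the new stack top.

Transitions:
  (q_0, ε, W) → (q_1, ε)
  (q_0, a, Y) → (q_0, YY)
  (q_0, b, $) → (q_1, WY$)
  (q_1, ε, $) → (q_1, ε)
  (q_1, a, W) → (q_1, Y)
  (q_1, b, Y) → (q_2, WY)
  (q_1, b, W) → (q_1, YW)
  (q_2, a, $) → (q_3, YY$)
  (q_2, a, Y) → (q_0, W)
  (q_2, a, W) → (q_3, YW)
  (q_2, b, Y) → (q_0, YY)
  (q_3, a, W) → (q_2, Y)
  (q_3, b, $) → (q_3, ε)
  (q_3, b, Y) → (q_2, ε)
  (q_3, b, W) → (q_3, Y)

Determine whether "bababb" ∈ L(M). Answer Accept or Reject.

Reject

(q_0, bababb, $)
  read b, top $: go to q_1, push WY$ → (q_1, ababb, WY$)
  read a, top W: go to q_1, push Y → (q_1, babb, YY$)
  read b, top Y: go to q_2, push WY → (q_2, abb, WYY$)
  read a, top W: go to q_3, push YW → (q_3, bb, YWYY$)
  read b, top Y: go to q_2, push ε → (q_2, b, WYY$)
No transition applies at (q_2, b, WYY$); input not fully consumed.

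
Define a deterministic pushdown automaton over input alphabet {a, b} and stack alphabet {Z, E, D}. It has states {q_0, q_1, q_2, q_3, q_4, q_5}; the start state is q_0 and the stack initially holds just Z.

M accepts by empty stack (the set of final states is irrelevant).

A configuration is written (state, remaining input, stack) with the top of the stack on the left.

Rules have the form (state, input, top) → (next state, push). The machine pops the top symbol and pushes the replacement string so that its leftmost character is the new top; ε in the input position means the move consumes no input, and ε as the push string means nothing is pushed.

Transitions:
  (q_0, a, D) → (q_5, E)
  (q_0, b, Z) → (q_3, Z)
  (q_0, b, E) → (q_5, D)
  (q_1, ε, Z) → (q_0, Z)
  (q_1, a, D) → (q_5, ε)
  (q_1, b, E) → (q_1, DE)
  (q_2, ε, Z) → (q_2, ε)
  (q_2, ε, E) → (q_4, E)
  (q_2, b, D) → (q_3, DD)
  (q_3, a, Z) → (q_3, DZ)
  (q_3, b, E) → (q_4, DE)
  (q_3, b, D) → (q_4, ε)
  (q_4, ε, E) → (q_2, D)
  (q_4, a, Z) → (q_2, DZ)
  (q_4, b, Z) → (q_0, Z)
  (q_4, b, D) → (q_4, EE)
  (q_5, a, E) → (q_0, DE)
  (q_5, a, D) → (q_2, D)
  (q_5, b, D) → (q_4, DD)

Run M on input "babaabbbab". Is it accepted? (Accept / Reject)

Reject

(q_0, babaabbbab, Z)
  read b, top Z: go to q_3, push Z → (q_3, abaabbbab, Z)
  read a, top Z: go to q_3, push DZ → (q_3, baabbbab, DZ)
  read b, top D: go to q_4, push ε → (q_4, aabbbab, Z)
  read a, top Z: go to q_2, push DZ → (q_2, abbbab, DZ)
No transition applies at (q_2, abbbab, DZ); input not fully consumed.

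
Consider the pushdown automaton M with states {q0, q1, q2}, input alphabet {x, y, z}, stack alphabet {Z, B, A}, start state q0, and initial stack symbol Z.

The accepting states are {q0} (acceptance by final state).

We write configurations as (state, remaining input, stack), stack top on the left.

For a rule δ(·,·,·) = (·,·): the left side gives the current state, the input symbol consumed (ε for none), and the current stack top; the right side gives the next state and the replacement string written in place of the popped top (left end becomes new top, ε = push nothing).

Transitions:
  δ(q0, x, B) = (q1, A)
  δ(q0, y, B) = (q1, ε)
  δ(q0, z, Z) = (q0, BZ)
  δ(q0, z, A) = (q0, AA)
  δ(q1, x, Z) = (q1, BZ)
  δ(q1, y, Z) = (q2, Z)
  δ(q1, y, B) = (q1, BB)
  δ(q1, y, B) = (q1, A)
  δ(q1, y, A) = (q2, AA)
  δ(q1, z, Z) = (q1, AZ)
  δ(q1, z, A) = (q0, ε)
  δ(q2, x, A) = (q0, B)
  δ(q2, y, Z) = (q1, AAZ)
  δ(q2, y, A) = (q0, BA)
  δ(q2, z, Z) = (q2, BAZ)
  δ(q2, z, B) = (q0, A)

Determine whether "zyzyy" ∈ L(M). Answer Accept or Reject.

Accept

One accepting computation: (q0, zyzyy, Z) ⊢ (q0, yzyy, BZ) ⊢ (q1, zyy, Z) ⊢ (q1, yy, AZ) ⊢ (q2, y, AAZ) ⊢ (q0, ε, BAAZ)
All input consumed and state q0 ∈ F.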